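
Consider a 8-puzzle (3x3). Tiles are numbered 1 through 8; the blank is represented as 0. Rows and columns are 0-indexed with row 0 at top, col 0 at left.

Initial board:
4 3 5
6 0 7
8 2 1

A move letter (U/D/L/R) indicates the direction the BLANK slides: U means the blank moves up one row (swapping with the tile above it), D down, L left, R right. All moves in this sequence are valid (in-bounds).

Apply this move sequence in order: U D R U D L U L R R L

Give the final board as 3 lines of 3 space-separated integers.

After move 1 (U):
4 0 5
6 3 7
8 2 1

After move 2 (D):
4 3 5
6 0 7
8 2 1

After move 3 (R):
4 3 5
6 7 0
8 2 1

After move 4 (U):
4 3 0
6 7 5
8 2 1

After move 5 (D):
4 3 5
6 7 0
8 2 1

After move 6 (L):
4 3 5
6 0 7
8 2 1

After move 7 (U):
4 0 5
6 3 7
8 2 1

After move 8 (L):
0 4 5
6 3 7
8 2 1

After move 9 (R):
4 0 5
6 3 7
8 2 1

After move 10 (R):
4 5 0
6 3 7
8 2 1

After move 11 (L):
4 0 5
6 3 7
8 2 1

Answer: 4 0 5
6 3 7
8 2 1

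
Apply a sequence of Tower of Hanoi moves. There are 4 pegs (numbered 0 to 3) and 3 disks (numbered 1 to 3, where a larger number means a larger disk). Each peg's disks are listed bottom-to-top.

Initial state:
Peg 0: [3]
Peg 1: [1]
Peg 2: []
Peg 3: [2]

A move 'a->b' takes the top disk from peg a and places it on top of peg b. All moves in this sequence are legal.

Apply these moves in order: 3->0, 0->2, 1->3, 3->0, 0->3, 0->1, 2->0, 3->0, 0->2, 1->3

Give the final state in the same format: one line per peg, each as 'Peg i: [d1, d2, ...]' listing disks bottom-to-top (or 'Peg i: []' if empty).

Answer: Peg 0: [2]
Peg 1: []
Peg 2: [1]
Peg 3: [3]

Derivation:
After move 1 (3->0):
Peg 0: [3, 2]
Peg 1: [1]
Peg 2: []
Peg 3: []

After move 2 (0->2):
Peg 0: [3]
Peg 1: [1]
Peg 2: [2]
Peg 3: []

After move 3 (1->3):
Peg 0: [3]
Peg 1: []
Peg 2: [2]
Peg 3: [1]

After move 4 (3->0):
Peg 0: [3, 1]
Peg 1: []
Peg 2: [2]
Peg 3: []

After move 5 (0->3):
Peg 0: [3]
Peg 1: []
Peg 2: [2]
Peg 3: [1]

After move 6 (0->1):
Peg 0: []
Peg 1: [3]
Peg 2: [2]
Peg 3: [1]

After move 7 (2->0):
Peg 0: [2]
Peg 1: [3]
Peg 2: []
Peg 3: [1]

After move 8 (3->0):
Peg 0: [2, 1]
Peg 1: [3]
Peg 2: []
Peg 3: []

After move 9 (0->2):
Peg 0: [2]
Peg 1: [3]
Peg 2: [1]
Peg 3: []

After move 10 (1->3):
Peg 0: [2]
Peg 1: []
Peg 2: [1]
Peg 3: [3]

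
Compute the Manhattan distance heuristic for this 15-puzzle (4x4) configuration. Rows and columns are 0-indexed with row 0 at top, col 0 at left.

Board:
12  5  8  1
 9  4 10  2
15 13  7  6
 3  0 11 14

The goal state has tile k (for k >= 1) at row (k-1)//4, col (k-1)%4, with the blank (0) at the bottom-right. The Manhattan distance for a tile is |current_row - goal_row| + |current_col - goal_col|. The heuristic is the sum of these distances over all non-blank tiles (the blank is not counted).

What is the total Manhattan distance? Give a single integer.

Tile 12: at (0,0), goal (2,3), distance |0-2|+|0-3| = 5
Tile 5: at (0,1), goal (1,0), distance |0-1|+|1-0| = 2
Tile 8: at (0,2), goal (1,3), distance |0-1|+|2-3| = 2
Tile 1: at (0,3), goal (0,0), distance |0-0|+|3-0| = 3
Tile 9: at (1,0), goal (2,0), distance |1-2|+|0-0| = 1
Tile 4: at (1,1), goal (0,3), distance |1-0|+|1-3| = 3
Tile 10: at (1,2), goal (2,1), distance |1-2|+|2-1| = 2
Tile 2: at (1,3), goal (0,1), distance |1-0|+|3-1| = 3
Tile 15: at (2,0), goal (3,2), distance |2-3|+|0-2| = 3
Tile 13: at (2,1), goal (3,0), distance |2-3|+|1-0| = 2
Tile 7: at (2,2), goal (1,2), distance |2-1|+|2-2| = 1
Tile 6: at (2,3), goal (1,1), distance |2-1|+|3-1| = 3
Tile 3: at (3,0), goal (0,2), distance |3-0|+|0-2| = 5
Tile 11: at (3,2), goal (2,2), distance |3-2|+|2-2| = 1
Tile 14: at (3,3), goal (3,1), distance |3-3|+|3-1| = 2
Sum: 5 + 2 + 2 + 3 + 1 + 3 + 2 + 3 + 3 + 2 + 1 + 3 + 5 + 1 + 2 = 38

Answer: 38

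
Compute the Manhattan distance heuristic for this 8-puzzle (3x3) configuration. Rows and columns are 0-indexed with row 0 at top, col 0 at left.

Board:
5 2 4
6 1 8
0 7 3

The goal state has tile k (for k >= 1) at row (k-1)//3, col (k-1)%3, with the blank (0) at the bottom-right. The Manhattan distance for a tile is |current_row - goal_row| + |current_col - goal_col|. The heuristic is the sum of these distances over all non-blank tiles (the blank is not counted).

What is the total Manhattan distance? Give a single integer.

Answer: 14

Derivation:
Tile 5: at (0,0), goal (1,1), distance |0-1|+|0-1| = 2
Tile 2: at (0,1), goal (0,1), distance |0-0|+|1-1| = 0
Tile 4: at (0,2), goal (1,0), distance |0-1|+|2-0| = 3
Tile 6: at (1,0), goal (1,2), distance |1-1|+|0-2| = 2
Tile 1: at (1,1), goal (0,0), distance |1-0|+|1-0| = 2
Tile 8: at (1,2), goal (2,1), distance |1-2|+|2-1| = 2
Tile 7: at (2,1), goal (2,0), distance |2-2|+|1-0| = 1
Tile 3: at (2,2), goal (0,2), distance |2-0|+|2-2| = 2
Sum: 2 + 0 + 3 + 2 + 2 + 2 + 1 + 2 = 14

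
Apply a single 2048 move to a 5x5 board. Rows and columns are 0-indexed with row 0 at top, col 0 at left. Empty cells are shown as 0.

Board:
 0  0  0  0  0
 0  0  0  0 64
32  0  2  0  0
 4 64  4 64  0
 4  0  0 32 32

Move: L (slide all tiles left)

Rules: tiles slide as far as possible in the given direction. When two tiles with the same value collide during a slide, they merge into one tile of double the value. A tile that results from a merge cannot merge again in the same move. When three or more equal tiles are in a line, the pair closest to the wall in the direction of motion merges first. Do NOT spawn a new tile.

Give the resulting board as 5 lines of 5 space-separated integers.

Answer:  0  0  0  0  0
64  0  0  0  0
32  2  0  0  0
 4 64  4 64  0
 4 64  0  0  0

Derivation:
Slide left:
row 0: [0, 0, 0, 0, 0] -> [0, 0, 0, 0, 0]
row 1: [0, 0, 0, 0, 64] -> [64, 0, 0, 0, 0]
row 2: [32, 0, 2, 0, 0] -> [32, 2, 0, 0, 0]
row 3: [4, 64, 4, 64, 0] -> [4, 64, 4, 64, 0]
row 4: [4, 0, 0, 32, 32] -> [4, 64, 0, 0, 0]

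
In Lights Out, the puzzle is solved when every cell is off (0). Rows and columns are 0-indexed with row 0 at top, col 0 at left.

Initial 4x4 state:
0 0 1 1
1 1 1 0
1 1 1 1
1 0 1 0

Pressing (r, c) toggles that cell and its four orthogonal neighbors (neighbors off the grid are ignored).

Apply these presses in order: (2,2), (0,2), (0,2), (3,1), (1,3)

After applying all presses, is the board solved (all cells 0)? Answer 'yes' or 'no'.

After press 1 at (2,2):
0 0 1 1
1 1 0 0
1 0 0 0
1 0 0 0

After press 2 at (0,2):
0 1 0 0
1 1 1 0
1 0 0 0
1 0 0 0

After press 3 at (0,2):
0 0 1 1
1 1 0 0
1 0 0 0
1 0 0 0

After press 4 at (3,1):
0 0 1 1
1 1 0 0
1 1 0 0
0 1 1 0

After press 5 at (1,3):
0 0 1 0
1 1 1 1
1 1 0 1
0 1 1 0

Lights still on: 10

Answer: no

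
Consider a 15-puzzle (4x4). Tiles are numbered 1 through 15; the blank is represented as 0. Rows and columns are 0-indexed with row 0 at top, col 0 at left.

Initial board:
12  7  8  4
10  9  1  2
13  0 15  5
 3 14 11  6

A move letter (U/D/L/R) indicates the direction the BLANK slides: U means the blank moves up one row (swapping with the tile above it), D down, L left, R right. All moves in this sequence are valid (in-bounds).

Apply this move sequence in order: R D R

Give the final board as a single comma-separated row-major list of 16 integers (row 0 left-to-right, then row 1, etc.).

Answer: 12, 7, 8, 4, 10, 9, 1, 2, 13, 15, 11, 5, 3, 14, 6, 0

Derivation:
After move 1 (R):
12  7  8  4
10  9  1  2
13 15  0  5
 3 14 11  6

After move 2 (D):
12  7  8  4
10  9  1  2
13 15 11  5
 3 14  0  6

After move 3 (R):
12  7  8  4
10  9  1  2
13 15 11  5
 3 14  6  0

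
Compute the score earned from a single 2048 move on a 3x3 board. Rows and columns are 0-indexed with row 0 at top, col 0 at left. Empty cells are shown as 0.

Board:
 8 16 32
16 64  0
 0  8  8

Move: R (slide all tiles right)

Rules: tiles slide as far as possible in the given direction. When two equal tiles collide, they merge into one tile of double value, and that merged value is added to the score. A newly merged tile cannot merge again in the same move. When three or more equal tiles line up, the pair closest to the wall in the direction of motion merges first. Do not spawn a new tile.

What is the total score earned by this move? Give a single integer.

Slide right:
row 0: [8, 16, 32] -> [8, 16, 32]  score +0 (running 0)
row 1: [16, 64, 0] -> [0, 16, 64]  score +0 (running 0)
row 2: [0, 8, 8] -> [0, 0, 16]  score +16 (running 16)
Board after move:
 8 16 32
 0 16 64
 0  0 16

Answer: 16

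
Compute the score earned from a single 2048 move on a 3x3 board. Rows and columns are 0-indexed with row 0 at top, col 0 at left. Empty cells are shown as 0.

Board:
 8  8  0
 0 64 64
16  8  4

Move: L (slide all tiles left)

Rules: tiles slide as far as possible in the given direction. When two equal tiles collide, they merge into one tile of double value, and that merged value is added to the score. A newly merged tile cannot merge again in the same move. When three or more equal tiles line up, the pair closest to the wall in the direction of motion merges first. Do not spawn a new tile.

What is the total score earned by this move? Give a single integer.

Answer: 144

Derivation:
Slide left:
row 0: [8, 8, 0] -> [16, 0, 0]  score +16 (running 16)
row 1: [0, 64, 64] -> [128, 0, 0]  score +128 (running 144)
row 2: [16, 8, 4] -> [16, 8, 4]  score +0 (running 144)
Board after move:
 16   0   0
128   0   0
 16   8   4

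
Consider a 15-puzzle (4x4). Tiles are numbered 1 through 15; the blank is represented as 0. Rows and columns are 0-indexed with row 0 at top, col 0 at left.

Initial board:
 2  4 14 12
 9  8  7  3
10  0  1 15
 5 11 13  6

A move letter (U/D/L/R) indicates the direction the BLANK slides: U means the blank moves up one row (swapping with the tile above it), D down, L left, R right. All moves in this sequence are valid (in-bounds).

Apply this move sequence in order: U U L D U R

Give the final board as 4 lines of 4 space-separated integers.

Answer:  2  0 14 12
 9  4  7  3
10  8  1 15
 5 11 13  6

Derivation:
After move 1 (U):
 2  4 14 12
 9  0  7  3
10  8  1 15
 5 11 13  6

After move 2 (U):
 2  0 14 12
 9  4  7  3
10  8  1 15
 5 11 13  6

After move 3 (L):
 0  2 14 12
 9  4  7  3
10  8  1 15
 5 11 13  6

After move 4 (D):
 9  2 14 12
 0  4  7  3
10  8  1 15
 5 11 13  6

After move 5 (U):
 0  2 14 12
 9  4  7  3
10  8  1 15
 5 11 13  6

After move 6 (R):
 2  0 14 12
 9  4  7  3
10  8  1 15
 5 11 13  6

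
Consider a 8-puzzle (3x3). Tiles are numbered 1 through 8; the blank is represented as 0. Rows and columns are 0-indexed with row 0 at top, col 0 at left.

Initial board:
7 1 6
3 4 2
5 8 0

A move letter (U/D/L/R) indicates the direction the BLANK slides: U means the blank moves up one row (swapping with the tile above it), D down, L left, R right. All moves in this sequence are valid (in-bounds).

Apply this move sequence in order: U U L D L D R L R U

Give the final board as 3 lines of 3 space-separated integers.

Answer: 7 4 1
5 0 6
8 3 2

Derivation:
After move 1 (U):
7 1 6
3 4 0
5 8 2

After move 2 (U):
7 1 0
3 4 6
5 8 2

After move 3 (L):
7 0 1
3 4 6
5 8 2

After move 4 (D):
7 4 1
3 0 6
5 8 2

After move 5 (L):
7 4 1
0 3 6
5 8 2

After move 6 (D):
7 4 1
5 3 6
0 8 2

After move 7 (R):
7 4 1
5 3 6
8 0 2

After move 8 (L):
7 4 1
5 3 6
0 8 2

After move 9 (R):
7 4 1
5 3 6
8 0 2

After move 10 (U):
7 4 1
5 0 6
8 3 2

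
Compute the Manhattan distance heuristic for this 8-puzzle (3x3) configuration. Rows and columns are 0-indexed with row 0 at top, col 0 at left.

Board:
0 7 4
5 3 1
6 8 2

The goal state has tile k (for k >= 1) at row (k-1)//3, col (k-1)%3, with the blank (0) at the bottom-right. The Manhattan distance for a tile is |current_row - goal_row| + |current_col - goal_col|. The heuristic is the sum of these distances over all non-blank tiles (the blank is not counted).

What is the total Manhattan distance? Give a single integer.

Answer: 18

Derivation:
Tile 7: at (0,1), goal (2,0), distance |0-2|+|1-0| = 3
Tile 4: at (0,2), goal (1,0), distance |0-1|+|2-0| = 3
Tile 5: at (1,0), goal (1,1), distance |1-1|+|0-1| = 1
Tile 3: at (1,1), goal (0,2), distance |1-0|+|1-2| = 2
Tile 1: at (1,2), goal (0,0), distance |1-0|+|2-0| = 3
Tile 6: at (2,0), goal (1,2), distance |2-1|+|0-2| = 3
Tile 8: at (2,1), goal (2,1), distance |2-2|+|1-1| = 0
Tile 2: at (2,2), goal (0,1), distance |2-0|+|2-1| = 3
Sum: 3 + 3 + 1 + 2 + 3 + 3 + 0 + 3 = 18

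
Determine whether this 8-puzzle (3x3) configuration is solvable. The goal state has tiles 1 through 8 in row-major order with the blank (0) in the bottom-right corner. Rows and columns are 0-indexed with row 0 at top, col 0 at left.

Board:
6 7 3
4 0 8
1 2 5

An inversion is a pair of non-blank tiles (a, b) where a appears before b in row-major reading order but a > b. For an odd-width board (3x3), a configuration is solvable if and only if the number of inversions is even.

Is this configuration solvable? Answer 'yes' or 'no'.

Inversions (pairs i<j in row-major order where tile[i] > tile[j] > 0): 17
17 is odd, so the puzzle is not solvable.

Answer: no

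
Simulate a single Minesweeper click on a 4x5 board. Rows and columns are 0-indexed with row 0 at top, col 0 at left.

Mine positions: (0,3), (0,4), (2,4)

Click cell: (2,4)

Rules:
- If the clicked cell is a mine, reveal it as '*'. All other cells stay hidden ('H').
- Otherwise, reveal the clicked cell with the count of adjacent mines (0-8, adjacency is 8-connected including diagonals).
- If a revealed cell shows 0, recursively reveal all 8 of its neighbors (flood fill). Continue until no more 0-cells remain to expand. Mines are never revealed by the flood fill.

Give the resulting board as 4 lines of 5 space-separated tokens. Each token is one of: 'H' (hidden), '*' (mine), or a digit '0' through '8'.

H H H H H
H H H H H
H H H H *
H H H H H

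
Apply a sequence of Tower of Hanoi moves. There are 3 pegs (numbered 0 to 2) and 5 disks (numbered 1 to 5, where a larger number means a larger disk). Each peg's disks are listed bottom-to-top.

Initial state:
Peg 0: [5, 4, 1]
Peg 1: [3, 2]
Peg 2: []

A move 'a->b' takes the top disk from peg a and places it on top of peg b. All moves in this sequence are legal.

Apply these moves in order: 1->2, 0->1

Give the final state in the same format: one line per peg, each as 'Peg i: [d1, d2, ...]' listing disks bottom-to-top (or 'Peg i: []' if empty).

Answer: Peg 0: [5, 4]
Peg 1: [3, 1]
Peg 2: [2]

Derivation:
After move 1 (1->2):
Peg 0: [5, 4, 1]
Peg 1: [3]
Peg 2: [2]

After move 2 (0->1):
Peg 0: [5, 4]
Peg 1: [3, 1]
Peg 2: [2]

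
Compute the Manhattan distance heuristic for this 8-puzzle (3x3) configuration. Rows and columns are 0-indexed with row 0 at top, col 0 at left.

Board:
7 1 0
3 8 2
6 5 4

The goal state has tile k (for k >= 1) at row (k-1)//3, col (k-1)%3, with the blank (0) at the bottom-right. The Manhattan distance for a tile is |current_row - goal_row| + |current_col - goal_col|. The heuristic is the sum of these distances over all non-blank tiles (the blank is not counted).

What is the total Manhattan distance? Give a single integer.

Answer: 16

Derivation:
Tile 7: (0,0)->(2,0) = 2
Tile 1: (0,1)->(0,0) = 1
Tile 3: (1,0)->(0,2) = 3
Tile 8: (1,1)->(2,1) = 1
Tile 2: (1,2)->(0,1) = 2
Tile 6: (2,0)->(1,2) = 3
Tile 5: (2,1)->(1,1) = 1
Tile 4: (2,2)->(1,0) = 3
Sum: 2 + 1 + 3 + 1 + 2 + 3 + 1 + 3 = 16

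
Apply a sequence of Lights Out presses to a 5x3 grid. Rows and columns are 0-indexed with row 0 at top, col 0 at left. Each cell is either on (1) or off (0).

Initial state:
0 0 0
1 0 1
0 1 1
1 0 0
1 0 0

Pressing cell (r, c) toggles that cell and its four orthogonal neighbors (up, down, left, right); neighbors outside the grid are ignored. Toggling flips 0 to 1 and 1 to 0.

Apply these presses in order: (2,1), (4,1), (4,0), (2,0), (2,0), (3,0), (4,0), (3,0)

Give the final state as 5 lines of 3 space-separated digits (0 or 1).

After press 1 at (2,1):
0 0 0
1 1 1
1 0 0
1 1 0
1 0 0

After press 2 at (4,1):
0 0 0
1 1 1
1 0 0
1 0 0
0 1 1

After press 3 at (4,0):
0 0 0
1 1 1
1 0 0
0 0 0
1 0 1

After press 4 at (2,0):
0 0 0
0 1 1
0 1 0
1 0 0
1 0 1

After press 5 at (2,0):
0 0 0
1 1 1
1 0 0
0 0 0
1 0 1

After press 6 at (3,0):
0 0 0
1 1 1
0 0 0
1 1 0
0 0 1

After press 7 at (4,0):
0 0 0
1 1 1
0 0 0
0 1 0
1 1 1

After press 8 at (3,0):
0 0 0
1 1 1
1 0 0
1 0 0
0 1 1

Answer: 0 0 0
1 1 1
1 0 0
1 0 0
0 1 1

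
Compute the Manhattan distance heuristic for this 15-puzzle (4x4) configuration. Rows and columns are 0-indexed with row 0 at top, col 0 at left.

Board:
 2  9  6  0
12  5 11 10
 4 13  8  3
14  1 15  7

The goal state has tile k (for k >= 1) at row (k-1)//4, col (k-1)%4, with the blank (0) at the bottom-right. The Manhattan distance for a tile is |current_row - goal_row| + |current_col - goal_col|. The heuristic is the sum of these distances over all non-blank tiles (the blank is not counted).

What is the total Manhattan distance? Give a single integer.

Tile 2: at (0,0), goal (0,1), distance |0-0|+|0-1| = 1
Tile 9: at (0,1), goal (2,0), distance |0-2|+|1-0| = 3
Tile 6: at (0,2), goal (1,1), distance |0-1|+|2-1| = 2
Tile 12: at (1,0), goal (2,3), distance |1-2|+|0-3| = 4
Tile 5: at (1,1), goal (1,0), distance |1-1|+|1-0| = 1
Tile 11: at (1,2), goal (2,2), distance |1-2|+|2-2| = 1
Tile 10: at (1,3), goal (2,1), distance |1-2|+|3-1| = 3
Tile 4: at (2,0), goal (0,3), distance |2-0|+|0-3| = 5
Tile 13: at (2,1), goal (3,0), distance |2-3|+|1-0| = 2
Tile 8: at (2,2), goal (1,3), distance |2-1|+|2-3| = 2
Tile 3: at (2,3), goal (0,2), distance |2-0|+|3-2| = 3
Tile 14: at (3,0), goal (3,1), distance |3-3|+|0-1| = 1
Tile 1: at (3,1), goal (0,0), distance |3-0|+|1-0| = 4
Tile 15: at (3,2), goal (3,2), distance |3-3|+|2-2| = 0
Tile 7: at (3,3), goal (1,2), distance |3-1|+|3-2| = 3
Sum: 1 + 3 + 2 + 4 + 1 + 1 + 3 + 5 + 2 + 2 + 3 + 1 + 4 + 0 + 3 = 35

Answer: 35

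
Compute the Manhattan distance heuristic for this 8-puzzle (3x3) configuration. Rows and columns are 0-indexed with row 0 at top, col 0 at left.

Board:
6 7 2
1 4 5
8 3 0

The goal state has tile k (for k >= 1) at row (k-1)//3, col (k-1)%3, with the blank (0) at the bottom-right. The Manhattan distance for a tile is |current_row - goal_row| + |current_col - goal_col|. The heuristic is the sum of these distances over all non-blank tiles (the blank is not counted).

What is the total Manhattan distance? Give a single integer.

Tile 6: at (0,0), goal (1,2), distance |0-1|+|0-2| = 3
Tile 7: at (0,1), goal (2,0), distance |0-2|+|1-0| = 3
Tile 2: at (0,2), goal (0,1), distance |0-0|+|2-1| = 1
Tile 1: at (1,0), goal (0,0), distance |1-0|+|0-0| = 1
Tile 4: at (1,1), goal (1,0), distance |1-1|+|1-0| = 1
Tile 5: at (1,2), goal (1,1), distance |1-1|+|2-1| = 1
Tile 8: at (2,0), goal (2,1), distance |2-2|+|0-1| = 1
Tile 3: at (2,1), goal (0,2), distance |2-0|+|1-2| = 3
Sum: 3 + 3 + 1 + 1 + 1 + 1 + 1 + 3 = 14

Answer: 14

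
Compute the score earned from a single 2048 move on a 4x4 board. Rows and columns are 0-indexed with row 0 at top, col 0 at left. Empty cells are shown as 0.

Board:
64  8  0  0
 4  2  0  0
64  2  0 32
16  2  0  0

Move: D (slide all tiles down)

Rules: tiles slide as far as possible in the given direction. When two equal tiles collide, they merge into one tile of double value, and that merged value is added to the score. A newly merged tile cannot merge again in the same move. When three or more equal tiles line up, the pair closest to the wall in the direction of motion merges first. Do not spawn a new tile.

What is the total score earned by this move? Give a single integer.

Answer: 4

Derivation:
Slide down:
col 0: [64, 4, 64, 16] -> [64, 4, 64, 16]  score +0 (running 0)
col 1: [8, 2, 2, 2] -> [0, 8, 2, 4]  score +4 (running 4)
col 2: [0, 0, 0, 0] -> [0, 0, 0, 0]  score +0 (running 4)
col 3: [0, 0, 32, 0] -> [0, 0, 0, 32]  score +0 (running 4)
Board after move:
64  0  0  0
 4  8  0  0
64  2  0  0
16  4  0 32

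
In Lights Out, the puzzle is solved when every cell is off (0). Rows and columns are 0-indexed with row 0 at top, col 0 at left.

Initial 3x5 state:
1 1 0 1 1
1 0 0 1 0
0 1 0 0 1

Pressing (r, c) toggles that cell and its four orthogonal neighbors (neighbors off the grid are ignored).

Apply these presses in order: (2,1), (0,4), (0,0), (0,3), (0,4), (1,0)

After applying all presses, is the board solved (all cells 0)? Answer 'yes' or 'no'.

Answer: no

Derivation:
After press 1 at (2,1):
1 1 0 1 1
1 1 0 1 0
1 0 1 0 1

After press 2 at (0,4):
1 1 0 0 0
1 1 0 1 1
1 0 1 0 1

After press 3 at (0,0):
0 0 0 0 0
0 1 0 1 1
1 0 1 0 1

After press 4 at (0,3):
0 0 1 1 1
0 1 0 0 1
1 0 1 0 1

After press 5 at (0,4):
0 0 1 0 0
0 1 0 0 0
1 0 1 0 1

After press 6 at (1,0):
1 0 1 0 0
1 0 0 0 0
0 0 1 0 1

Lights still on: 5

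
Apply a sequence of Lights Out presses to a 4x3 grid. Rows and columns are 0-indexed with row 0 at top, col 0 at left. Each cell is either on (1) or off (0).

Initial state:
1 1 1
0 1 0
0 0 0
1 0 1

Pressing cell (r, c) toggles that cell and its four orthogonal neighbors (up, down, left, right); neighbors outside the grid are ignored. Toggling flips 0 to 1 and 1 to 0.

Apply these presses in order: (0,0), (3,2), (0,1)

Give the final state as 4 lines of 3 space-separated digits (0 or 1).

After press 1 at (0,0):
0 0 1
1 1 0
0 0 0
1 0 1

After press 2 at (3,2):
0 0 1
1 1 0
0 0 1
1 1 0

After press 3 at (0,1):
1 1 0
1 0 0
0 0 1
1 1 0

Answer: 1 1 0
1 0 0
0 0 1
1 1 0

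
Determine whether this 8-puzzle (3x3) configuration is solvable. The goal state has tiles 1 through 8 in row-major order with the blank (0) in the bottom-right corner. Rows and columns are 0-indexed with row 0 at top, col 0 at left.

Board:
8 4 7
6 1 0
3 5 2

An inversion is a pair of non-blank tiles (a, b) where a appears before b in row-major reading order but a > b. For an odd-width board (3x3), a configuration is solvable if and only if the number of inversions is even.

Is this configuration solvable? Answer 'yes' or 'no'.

Inversions (pairs i<j in row-major order where tile[i] > tile[j] > 0): 21
21 is odd, so the puzzle is not solvable.

Answer: no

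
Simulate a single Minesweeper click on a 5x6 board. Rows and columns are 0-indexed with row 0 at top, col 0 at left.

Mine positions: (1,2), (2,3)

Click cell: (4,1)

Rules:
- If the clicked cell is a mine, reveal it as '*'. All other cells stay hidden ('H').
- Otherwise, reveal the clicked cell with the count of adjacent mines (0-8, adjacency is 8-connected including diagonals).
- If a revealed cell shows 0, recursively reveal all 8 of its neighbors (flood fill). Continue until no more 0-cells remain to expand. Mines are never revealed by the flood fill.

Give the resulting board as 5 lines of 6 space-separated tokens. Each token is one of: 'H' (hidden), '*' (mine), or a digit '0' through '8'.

0 1 H 1 0 0
0 1 H 2 1 0
0 1 2 H 1 0
0 0 1 1 1 0
0 0 0 0 0 0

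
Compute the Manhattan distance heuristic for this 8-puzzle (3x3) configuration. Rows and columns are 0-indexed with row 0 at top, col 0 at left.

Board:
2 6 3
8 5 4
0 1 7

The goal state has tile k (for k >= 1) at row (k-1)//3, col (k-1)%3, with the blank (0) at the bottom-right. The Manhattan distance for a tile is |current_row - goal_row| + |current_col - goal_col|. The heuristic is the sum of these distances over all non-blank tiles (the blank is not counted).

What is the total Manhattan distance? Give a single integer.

Tile 2: (0,0)->(0,1) = 1
Tile 6: (0,1)->(1,2) = 2
Tile 3: (0,2)->(0,2) = 0
Tile 8: (1,0)->(2,1) = 2
Tile 5: (1,1)->(1,1) = 0
Tile 4: (1,2)->(1,0) = 2
Tile 1: (2,1)->(0,0) = 3
Tile 7: (2,2)->(2,0) = 2
Sum: 1 + 2 + 0 + 2 + 0 + 2 + 3 + 2 = 12

Answer: 12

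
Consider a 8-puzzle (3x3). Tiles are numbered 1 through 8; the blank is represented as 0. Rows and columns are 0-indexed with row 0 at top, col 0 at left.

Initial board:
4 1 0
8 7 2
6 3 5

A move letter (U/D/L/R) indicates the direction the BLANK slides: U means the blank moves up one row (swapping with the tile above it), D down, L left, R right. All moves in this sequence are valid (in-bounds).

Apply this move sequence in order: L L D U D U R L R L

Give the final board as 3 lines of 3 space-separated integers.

After move 1 (L):
4 0 1
8 7 2
6 3 5

After move 2 (L):
0 4 1
8 7 2
6 3 5

After move 3 (D):
8 4 1
0 7 2
6 3 5

After move 4 (U):
0 4 1
8 7 2
6 3 5

After move 5 (D):
8 4 1
0 7 2
6 3 5

After move 6 (U):
0 4 1
8 7 2
6 3 5

After move 7 (R):
4 0 1
8 7 2
6 3 5

After move 8 (L):
0 4 1
8 7 2
6 3 5

After move 9 (R):
4 0 1
8 7 2
6 3 5

After move 10 (L):
0 4 1
8 7 2
6 3 5

Answer: 0 4 1
8 7 2
6 3 5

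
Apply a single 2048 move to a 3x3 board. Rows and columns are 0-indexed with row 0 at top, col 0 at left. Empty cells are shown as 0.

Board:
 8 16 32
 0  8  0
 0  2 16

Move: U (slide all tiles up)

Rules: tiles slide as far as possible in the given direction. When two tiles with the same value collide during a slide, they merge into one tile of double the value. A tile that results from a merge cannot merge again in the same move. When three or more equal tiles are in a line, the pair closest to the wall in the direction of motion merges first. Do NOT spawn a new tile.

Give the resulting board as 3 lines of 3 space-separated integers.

Slide up:
col 0: [8, 0, 0] -> [8, 0, 0]
col 1: [16, 8, 2] -> [16, 8, 2]
col 2: [32, 0, 16] -> [32, 16, 0]

Answer:  8 16 32
 0  8 16
 0  2  0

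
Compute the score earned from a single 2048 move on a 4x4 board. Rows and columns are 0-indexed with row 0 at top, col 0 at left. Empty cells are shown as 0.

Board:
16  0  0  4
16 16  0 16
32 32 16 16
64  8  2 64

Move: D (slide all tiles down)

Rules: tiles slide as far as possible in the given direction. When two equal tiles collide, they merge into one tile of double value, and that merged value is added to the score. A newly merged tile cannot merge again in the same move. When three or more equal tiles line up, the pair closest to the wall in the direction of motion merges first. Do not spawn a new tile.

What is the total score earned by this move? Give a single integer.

Slide down:
col 0: [16, 16, 32, 64] -> [0, 32, 32, 64]  score +32 (running 32)
col 1: [0, 16, 32, 8] -> [0, 16, 32, 8]  score +0 (running 32)
col 2: [0, 0, 16, 2] -> [0, 0, 16, 2]  score +0 (running 32)
col 3: [4, 16, 16, 64] -> [0, 4, 32, 64]  score +32 (running 64)
Board after move:
 0  0  0  0
32 16  0  4
32 32 16 32
64  8  2 64

Answer: 64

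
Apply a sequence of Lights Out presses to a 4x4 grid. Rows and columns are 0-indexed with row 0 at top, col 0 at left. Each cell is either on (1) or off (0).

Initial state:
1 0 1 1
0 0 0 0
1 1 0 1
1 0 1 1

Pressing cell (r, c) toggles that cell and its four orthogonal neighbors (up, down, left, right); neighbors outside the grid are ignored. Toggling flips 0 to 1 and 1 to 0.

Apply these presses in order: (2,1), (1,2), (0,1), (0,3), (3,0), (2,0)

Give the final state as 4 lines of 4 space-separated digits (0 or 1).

Answer: 0 1 0 0
1 1 1 0
0 1 0 1
1 0 1 1

Derivation:
After press 1 at (2,1):
1 0 1 1
0 1 0 0
0 0 1 1
1 1 1 1

After press 2 at (1,2):
1 0 0 1
0 0 1 1
0 0 0 1
1 1 1 1

After press 3 at (0,1):
0 1 1 1
0 1 1 1
0 0 0 1
1 1 1 1

After press 4 at (0,3):
0 1 0 0
0 1 1 0
0 0 0 1
1 1 1 1

After press 5 at (3,0):
0 1 0 0
0 1 1 0
1 0 0 1
0 0 1 1

After press 6 at (2,0):
0 1 0 0
1 1 1 0
0 1 0 1
1 0 1 1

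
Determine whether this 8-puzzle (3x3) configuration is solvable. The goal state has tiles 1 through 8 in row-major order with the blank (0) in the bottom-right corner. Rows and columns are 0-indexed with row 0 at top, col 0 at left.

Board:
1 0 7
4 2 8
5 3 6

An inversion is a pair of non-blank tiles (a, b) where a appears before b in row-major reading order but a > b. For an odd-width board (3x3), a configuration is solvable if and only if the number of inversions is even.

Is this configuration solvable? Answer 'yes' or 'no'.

Answer: no

Derivation:
Inversions (pairs i<j in row-major order where tile[i] > tile[j] > 0): 11
11 is odd, so the puzzle is not solvable.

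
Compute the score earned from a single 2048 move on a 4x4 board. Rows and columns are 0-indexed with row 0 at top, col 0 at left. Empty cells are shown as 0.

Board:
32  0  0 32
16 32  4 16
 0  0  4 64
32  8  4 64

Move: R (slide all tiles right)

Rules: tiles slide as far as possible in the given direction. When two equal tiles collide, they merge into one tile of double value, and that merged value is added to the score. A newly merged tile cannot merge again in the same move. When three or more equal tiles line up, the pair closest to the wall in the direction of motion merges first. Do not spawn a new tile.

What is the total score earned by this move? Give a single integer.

Slide right:
row 0: [32, 0, 0, 32] -> [0, 0, 0, 64]  score +64 (running 64)
row 1: [16, 32, 4, 16] -> [16, 32, 4, 16]  score +0 (running 64)
row 2: [0, 0, 4, 64] -> [0, 0, 4, 64]  score +0 (running 64)
row 3: [32, 8, 4, 64] -> [32, 8, 4, 64]  score +0 (running 64)
Board after move:
 0  0  0 64
16 32  4 16
 0  0  4 64
32  8  4 64

Answer: 64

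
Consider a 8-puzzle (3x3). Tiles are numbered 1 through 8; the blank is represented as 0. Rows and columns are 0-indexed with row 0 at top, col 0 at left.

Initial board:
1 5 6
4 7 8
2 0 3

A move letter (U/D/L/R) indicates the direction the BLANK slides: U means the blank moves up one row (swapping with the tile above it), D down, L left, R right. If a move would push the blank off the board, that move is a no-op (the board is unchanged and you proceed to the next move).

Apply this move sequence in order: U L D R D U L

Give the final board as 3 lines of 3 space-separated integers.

Answer: 1 5 6
0 2 8
7 4 3

Derivation:
After move 1 (U):
1 5 6
4 0 8
2 7 3

After move 2 (L):
1 5 6
0 4 8
2 7 3

After move 3 (D):
1 5 6
2 4 8
0 7 3

After move 4 (R):
1 5 6
2 4 8
7 0 3

After move 5 (D):
1 5 6
2 4 8
7 0 3

After move 6 (U):
1 5 6
2 0 8
7 4 3

After move 7 (L):
1 5 6
0 2 8
7 4 3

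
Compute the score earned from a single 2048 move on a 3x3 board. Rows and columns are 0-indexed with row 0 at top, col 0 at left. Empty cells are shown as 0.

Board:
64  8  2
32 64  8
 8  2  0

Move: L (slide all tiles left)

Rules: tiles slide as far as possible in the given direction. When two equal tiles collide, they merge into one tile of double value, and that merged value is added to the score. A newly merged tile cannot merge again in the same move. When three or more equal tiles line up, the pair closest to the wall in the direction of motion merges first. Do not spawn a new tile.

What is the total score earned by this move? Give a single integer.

Slide left:
row 0: [64, 8, 2] -> [64, 8, 2]  score +0 (running 0)
row 1: [32, 64, 8] -> [32, 64, 8]  score +0 (running 0)
row 2: [8, 2, 0] -> [8, 2, 0]  score +0 (running 0)
Board after move:
64  8  2
32 64  8
 8  2  0

Answer: 0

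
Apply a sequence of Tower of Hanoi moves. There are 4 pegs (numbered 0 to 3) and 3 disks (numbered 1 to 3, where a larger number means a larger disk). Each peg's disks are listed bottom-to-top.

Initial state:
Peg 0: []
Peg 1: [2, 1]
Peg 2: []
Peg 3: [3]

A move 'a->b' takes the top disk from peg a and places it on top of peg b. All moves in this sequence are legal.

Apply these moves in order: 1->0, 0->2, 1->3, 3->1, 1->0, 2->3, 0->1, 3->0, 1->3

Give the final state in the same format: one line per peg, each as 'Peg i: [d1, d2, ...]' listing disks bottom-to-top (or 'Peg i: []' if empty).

After move 1 (1->0):
Peg 0: [1]
Peg 1: [2]
Peg 2: []
Peg 3: [3]

After move 2 (0->2):
Peg 0: []
Peg 1: [2]
Peg 2: [1]
Peg 3: [3]

After move 3 (1->3):
Peg 0: []
Peg 1: []
Peg 2: [1]
Peg 3: [3, 2]

After move 4 (3->1):
Peg 0: []
Peg 1: [2]
Peg 2: [1]
Peg 3: [3]

After move 5 (1->0):
Peg 0: [2]
Peg 1: []
Peg 2: [1]
Peg 3: [3]

After move 6 (2->3):
Peg 0: [2]
Peg 1: []
Peg 2: []
Peg 3: [3, 1]

After move 7 (0->1):
Peg 0: []
Peg 1: [2]
Peg 2: []
Peg 3: [3, 1]

After move 8 (3->0):
Peg 0: [1]
Peg 1: [2]
Peg 2: []
Peg 3: [3]

After move 9 (1->3):
Peg 0: [1]
Peg 1: []
Peg 2: []
Peg 3: [3, 2]

Answer: Peg 0: [1]
Peg 1: []
Peg 2: []
Peg 3: [3, 2]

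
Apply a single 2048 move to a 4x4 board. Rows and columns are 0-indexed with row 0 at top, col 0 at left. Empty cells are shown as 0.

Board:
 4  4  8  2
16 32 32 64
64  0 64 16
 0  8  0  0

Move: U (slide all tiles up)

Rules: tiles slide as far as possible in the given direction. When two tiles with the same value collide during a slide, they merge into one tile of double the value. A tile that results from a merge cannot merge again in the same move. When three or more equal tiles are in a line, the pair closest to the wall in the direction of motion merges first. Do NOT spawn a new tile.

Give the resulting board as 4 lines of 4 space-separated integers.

Slide up:
col 0: [4, 16, 64, 0] -> [4, 16, 64, 0]
col 1: [4, 32, 0, 8] -> [4, 32, 8, 0]
col 2: [8, 32, 64, 0] -> [8, 32, 64, 0]
col 3: [2, 64, 16, 0] -> [2, 64, 16, 0]

Answer:  4  4  8  2
16 32 32 64
64  8 64 16
 0  0  0  0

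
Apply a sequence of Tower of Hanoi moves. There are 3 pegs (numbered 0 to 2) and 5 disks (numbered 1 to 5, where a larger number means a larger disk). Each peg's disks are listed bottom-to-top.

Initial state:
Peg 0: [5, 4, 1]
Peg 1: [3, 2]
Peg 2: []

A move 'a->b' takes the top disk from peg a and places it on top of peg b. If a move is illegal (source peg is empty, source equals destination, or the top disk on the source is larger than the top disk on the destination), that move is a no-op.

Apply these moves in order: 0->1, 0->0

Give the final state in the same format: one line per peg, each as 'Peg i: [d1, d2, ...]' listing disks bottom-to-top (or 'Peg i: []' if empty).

Answer: Peg 0: [5, 4]
Peg 1: [3, 2, 1]
Peg 2: []

Derivation:
After move 1 (0->1):
Peg 0: [5, 4]
Peg 1: [3, 2, 1]
Peg 2: []

After move 2 (0->0):
Peg 0: [5, 4]
Peg 1: [3, 2, 1]
Peg 2: []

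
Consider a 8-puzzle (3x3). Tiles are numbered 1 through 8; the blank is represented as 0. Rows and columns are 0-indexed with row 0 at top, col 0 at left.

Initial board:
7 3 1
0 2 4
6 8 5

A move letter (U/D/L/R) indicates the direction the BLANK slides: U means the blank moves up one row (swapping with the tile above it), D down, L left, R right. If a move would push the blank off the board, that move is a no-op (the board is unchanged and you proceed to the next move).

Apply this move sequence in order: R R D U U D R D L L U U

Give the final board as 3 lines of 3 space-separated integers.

After move 1 (R):
7 3 1
2 0 4
6 8 5

After move 2 (R):
7 3 1
2 4 0
6 8 5

After move 3 (D):
7 3 1
2 4 5
6 8 0

After move 4 (U):
7 3 1
2 4 0
6 8 5

After move 5 (U):
7 3 0
2 4 1
6 8 5

After move 6 (D):
7 3 1
2 4 0
6 8 5

After move 7 (R):
7 3 1
2 4 0
6 8 5

After move 8 (D):
7 3 1
2 4 5
6 8 0

After move 9 (L):
7 3 1
2 4 5
6 0 8

After move 10 (L):
7 3 1
2 4 5
0 6 8

After move 11 (U):
7 3 1
0 4 5
2 6 8

After move 12 (U):
0 3 1
7 4 5
2 6 8

Answer: 0 3 1
7 4 5
2 6 8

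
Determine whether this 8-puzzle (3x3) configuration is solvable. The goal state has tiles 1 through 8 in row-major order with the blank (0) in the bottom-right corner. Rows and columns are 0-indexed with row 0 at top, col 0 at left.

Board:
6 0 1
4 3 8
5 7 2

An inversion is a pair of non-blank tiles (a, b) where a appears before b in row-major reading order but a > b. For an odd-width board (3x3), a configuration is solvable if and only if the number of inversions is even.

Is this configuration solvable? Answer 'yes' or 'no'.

Inversions (pairs i<j in row-major order where tile[i] > tile[j] > 0): 13
13 is odd, so the puzzle is not solvable.

Answer: no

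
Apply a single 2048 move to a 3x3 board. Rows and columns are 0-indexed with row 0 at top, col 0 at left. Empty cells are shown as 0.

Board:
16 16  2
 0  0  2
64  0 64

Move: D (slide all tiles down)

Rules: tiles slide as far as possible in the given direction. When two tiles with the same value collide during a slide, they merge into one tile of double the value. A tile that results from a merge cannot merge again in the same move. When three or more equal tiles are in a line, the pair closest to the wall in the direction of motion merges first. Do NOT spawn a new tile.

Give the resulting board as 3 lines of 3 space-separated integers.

Answer:  0  0  0
16  0  4
64 16 64

Derivation:
Slide down:
col 0: [16, 0, 64] -> [0, 16, 64]
col 1: [16, 0, 0] -> [0, 0, 16]
col 2: [2, 2, 64] -> [0, 4, 64]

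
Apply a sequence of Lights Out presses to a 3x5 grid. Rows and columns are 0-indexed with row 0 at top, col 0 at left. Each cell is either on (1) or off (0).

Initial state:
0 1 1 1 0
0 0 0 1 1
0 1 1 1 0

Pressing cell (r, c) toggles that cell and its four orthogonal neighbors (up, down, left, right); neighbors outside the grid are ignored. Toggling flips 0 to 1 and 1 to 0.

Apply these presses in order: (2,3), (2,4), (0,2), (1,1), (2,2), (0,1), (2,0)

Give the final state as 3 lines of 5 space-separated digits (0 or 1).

Answer: 1 0 1 0 0
0 0 1 0 0
1 0 1 0 0

Derivation:
After press 1 at (2,3):
0 1 1 1 0
0 0 0 0 1
0 1 0 0 1

After press 2 at (2,4):
0 1 1 1 0
0 0 0 0 0
0 1 0 1 0

After press 3 at (0,2):
0 0 0 0 0
0 0 1 0 0
0 1 0 1 0

After press 4 at (1,1):
0 1 0 0 0
1 1 0 0 0
0 0 0 1 0

After press 5 at (2,2):
0 1 0 0 0
1 1 1 0 0
0 1 1 0 0

After press 6 at (0,1):
1 0 1 0 0
1 0 1 0 0
0 1 1 0 0

After press 7 at (2,0):
1 0 1 0 0
0 0 1 0 0
1 0 1 0 0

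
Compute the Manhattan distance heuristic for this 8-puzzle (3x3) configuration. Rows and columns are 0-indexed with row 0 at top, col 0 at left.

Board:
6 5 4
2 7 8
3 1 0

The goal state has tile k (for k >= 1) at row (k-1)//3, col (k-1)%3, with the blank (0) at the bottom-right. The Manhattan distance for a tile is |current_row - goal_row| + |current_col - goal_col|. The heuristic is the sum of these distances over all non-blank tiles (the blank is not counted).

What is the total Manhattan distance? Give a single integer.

Answer: 20

Derivation:
Tile 6: (0,0)->(1,2) = 3
Tile 5: (0,1)->(1,1) = 1
Tile 4: (0,2)->(1,0) = 3
Tile 2: (1,0)->(0,1) = 2
Tile 7: (1,1)->(2,0) = 2
Tile 8: (1,2)->(2,1) = 2
Tile 3: (2,0)->(0,2) = 4
Tile 1: (2,1)->(0,0) = 3
Sum: 3 + 1 + 3 + 2 + 2 + 2 + 4 + 3 = 20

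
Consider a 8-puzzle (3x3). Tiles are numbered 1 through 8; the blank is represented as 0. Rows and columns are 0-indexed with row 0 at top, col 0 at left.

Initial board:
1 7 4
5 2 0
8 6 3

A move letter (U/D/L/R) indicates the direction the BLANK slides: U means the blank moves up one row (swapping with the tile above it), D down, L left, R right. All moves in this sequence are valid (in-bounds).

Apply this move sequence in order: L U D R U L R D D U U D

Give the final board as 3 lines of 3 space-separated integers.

Answer: 1 7 4
5 2 0
8 6 3

Derivation:
After move 1 (L):
1 7 4
5 0 2
8 6 3

After move 2 (U):
1 0 4
5 7 2
8 6 3

After move 3 (D):
1 7 4
5 0 2
8 6 3

After move 4 (R):
1 7 4
5 2 0
8 6 3

After move 5 (U):
1 7 0
5 2 4
8 6 3

After move 6 (L):
1 0 7
5 2 4
8 6 3

After move 7 (R):
1 7 0
5 2 4
8 6 3

After move 8 (D):
1 7 4
5 2 0
8 6 3

After move 9 (D):
1 7 4
5 2 3
8 6 0

After move 10 (U):
1 7 4
5 2 0
8 6 3

After move 11 (U):
1 7 0
5 2 4
8 6 3

After move 12 (D):
1 7 4
5 2 0
8 6 3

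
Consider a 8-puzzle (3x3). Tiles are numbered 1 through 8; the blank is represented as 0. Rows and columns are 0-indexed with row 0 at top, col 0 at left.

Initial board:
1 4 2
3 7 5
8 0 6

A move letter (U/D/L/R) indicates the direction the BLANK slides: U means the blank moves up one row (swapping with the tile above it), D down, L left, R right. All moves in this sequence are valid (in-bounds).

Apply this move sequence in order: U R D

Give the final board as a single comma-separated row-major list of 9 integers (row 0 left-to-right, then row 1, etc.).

Answer: 1, 4, 2, 3, 5, 6, 8, 7, 0

Derivation:
After move 1 (U):
1 4 2
3 0 5
8 7 6

After move 2 (R):
1 4 2
3 5 0
8 7 6

After move 3 (D):
1 4 2
3 5 6
8 7 0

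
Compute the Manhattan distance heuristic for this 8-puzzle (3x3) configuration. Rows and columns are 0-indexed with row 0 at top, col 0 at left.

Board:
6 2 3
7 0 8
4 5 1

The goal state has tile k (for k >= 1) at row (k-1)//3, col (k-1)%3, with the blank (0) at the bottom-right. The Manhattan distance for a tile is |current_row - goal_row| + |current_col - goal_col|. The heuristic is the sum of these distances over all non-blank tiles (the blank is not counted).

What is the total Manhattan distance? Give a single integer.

Tile 6: (0,0)->(1,2) = 3
Tile 2: (0,1)->(0,1) = 0
Tile 3: (0,2)->(0,2) = 0
Tile 7: (1,0)->(2,0) = 1
Tile 8: (1,2)->(2,1) = 2
Tile 4: (2,0)->(1,0) = 1
Tile 5: (2,1)->(1,1) = 1
Tile 1: (2,2)->(0,0) = 4
Sum: 3 + 0 + 0 + 1 + 2 + 1 + 1 + 4 = 12

Answer: 12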